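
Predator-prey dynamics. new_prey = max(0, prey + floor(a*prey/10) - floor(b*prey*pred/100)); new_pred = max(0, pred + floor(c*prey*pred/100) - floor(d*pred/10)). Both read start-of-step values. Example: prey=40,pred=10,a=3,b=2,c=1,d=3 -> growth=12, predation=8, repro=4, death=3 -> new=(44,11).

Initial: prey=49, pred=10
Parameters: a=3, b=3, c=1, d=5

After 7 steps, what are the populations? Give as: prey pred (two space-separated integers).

Answer: 57 10

Derivation:
Step 1: prey: 49+14-14=49; pred: 10+4-5=9
Step 2: prey: 49+14-13=50; pred: 9+4-4=9
Step 3: prey: 50+15-13=52; pred: 9+4-4=9
Step 4: prey: 52+15-14=53; pred: 9+4-4=9
Step 5: prey: 53+15-14=54; pred: 9+4-4=9
Step 6: prey: 54+16-14=56; pred: 9+4-4=9
Step 7: prey: 56+16-15=57; pred: 9+5-4=10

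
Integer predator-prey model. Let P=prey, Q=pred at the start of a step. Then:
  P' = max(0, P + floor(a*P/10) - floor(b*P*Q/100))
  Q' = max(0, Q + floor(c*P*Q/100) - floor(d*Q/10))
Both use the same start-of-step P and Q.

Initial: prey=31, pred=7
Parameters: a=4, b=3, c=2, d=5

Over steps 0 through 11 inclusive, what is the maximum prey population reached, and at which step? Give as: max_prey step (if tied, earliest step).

Step 1: prey: 31+12-6=37; pred: 7+4-3=8
Step 2: prey: 37+14-8=43; pred: 8+5-4=9
Step 3: prey: 43+17-11=49; pred: 9+7-4=12
Step 4: prey: 49+19-17=51; pred: 12+11-6=17
Step 5: prey: 51+20-26=45; pred: 17+17-8=26
Step 6: prey: 45+18-35=28; pred: 26+23-13=36
Step 7: prey: 28+11-30=9; pred: 36+20-18=38
Step 8: prey: 9+3-10=2; pred: 38+6-19=25
Step 9: prey: 2+0-1=1; pred: 25+1-12=14
Step 10: prey: 1+0-0=1; pred: 14+0-7=7
Step 11: prey: 1+0-0=1; pred: 7+0-3=4
Max prey = 51 at step 4

Answer: 51 4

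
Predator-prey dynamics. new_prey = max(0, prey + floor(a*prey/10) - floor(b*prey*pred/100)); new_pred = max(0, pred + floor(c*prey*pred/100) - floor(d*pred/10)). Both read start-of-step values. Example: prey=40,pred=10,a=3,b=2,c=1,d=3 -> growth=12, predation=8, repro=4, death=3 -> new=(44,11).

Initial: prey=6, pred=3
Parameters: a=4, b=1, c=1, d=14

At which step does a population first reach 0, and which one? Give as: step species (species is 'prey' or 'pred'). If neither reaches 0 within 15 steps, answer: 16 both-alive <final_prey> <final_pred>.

Step 1: prey: 6+2-0=8; pred: 3+0-4=0
First extinction: pred at step 1

Answer: 1 pred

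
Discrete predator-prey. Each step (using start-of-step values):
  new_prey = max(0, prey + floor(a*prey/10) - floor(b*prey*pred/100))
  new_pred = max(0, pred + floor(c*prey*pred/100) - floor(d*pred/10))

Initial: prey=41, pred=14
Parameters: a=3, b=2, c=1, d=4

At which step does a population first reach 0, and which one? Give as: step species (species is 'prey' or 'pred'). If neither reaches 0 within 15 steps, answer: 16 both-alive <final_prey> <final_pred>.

Step 1: prey: 41+12-11=42; pred: 14+5-5=14
Step 2: prey: 42+12-11=43; pred: 14+5-5=14
Step 3: prey: 43+12-12=43; pred: 14+6-5=15
Step 4: prey: 43+12-12=43; pred: 15+6-6=15
Steps 5-15: state stable at prey=43, pred=15 (no change)
No extinction within 15 steps

Answer: 16 both-alive 43 15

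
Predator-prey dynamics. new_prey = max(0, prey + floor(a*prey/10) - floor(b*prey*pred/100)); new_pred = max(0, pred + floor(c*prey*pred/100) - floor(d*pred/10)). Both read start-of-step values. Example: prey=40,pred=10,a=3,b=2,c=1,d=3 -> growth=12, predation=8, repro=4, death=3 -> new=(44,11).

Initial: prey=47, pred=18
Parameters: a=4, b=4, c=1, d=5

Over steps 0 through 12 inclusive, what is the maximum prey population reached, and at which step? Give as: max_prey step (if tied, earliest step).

Step 1: prey: 47+18-33=32; pred: 18+8-9=17
Step 2: prey: 32+12-21=23; pred: 17+5-8=14
Step 3: prey: 23+9-12=20; pred: 14+3-7=10
Step 4: prey: 20+8-8=20; pred: 10+2-5=7
Step 5: prey: 20+8-5=23; pred: 7+1-3=5
Step 6: prey: 23+9-4=28; pred: 5+1-2=4
Step 7: prey: 28+11-4=35; pred: 4+1-2=3
Step 8: prey: 35+14-4=45; pred: 3+1-1=3
Step 9: prey: 45+18-5=58; pred: 3+1-1=3
Step 10: prey: 58+23-6=75; pred: 3+1-1=3
Step 11: prey: 75+30-9=96; pred: 3+2-1=4
Step 12: prey: 96+38-15=119; pred: 4+3-2=5
Max prey = 119 at step 12

Answer: 119 12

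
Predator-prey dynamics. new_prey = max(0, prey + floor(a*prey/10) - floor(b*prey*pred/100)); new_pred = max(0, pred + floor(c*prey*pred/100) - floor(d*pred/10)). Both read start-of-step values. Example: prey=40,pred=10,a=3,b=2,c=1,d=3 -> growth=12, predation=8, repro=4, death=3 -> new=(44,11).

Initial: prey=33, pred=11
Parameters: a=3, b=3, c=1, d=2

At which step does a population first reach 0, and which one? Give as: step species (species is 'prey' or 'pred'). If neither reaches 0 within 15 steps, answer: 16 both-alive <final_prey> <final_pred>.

Answer: 16 both-alive 12 7

Derivation:
Step 1: prey: 33+9-10=32; pred: 11+3-2=12
Step 2: prey: 32+9-11=30; pred: 12+3-2=13
Step 3: prey: 30+9-11=28; pred: 13+3-2=14
Step 4: prey: 28+8-11=25; pred: 14+3-2=15
Step 5: prey: 25+7-11=21; pred: 15+3-3=15
Step 6: prey: 21+6-9=18; pred: 15+3-3=15
Step 7: prey: 18+5-8=15; pred: 15+2-3=14
Step 8: prey: 15+4-6=13; pred: 14+2-2=14
Step 9: prey: 13+3-5=11; pred: 14+1-2=13
Step 10: prey: 11+3-4=10; pred: 13+1-2=12
Step 11: prey: 10+3-3=10; pred: 12+1-2=11
Step 12: prey: 10+3-3=10; pred: 11+1-2=10
Step 13: prey: 10+3-3=10; pred: 10+1-2=9
Step 14: prey: 10+3-2=11; pred: 9+0-1=8
Step 15: prey: 11+3-2=12; pred: 8+0-1=7
No extinction within 15 steps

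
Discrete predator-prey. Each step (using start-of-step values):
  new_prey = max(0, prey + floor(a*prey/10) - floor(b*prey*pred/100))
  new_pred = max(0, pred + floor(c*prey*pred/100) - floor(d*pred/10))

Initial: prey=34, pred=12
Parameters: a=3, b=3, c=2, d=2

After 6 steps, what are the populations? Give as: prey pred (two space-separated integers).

Answer: 1 24

Derivation:
Step 1: prey: 34+10-12=32; pred: 12+8-2=18
Step 2: prey: 32+9-17=24; pred: 18+11-3=26
Step 3: prey: 24+7-18=13; pred: 26+12-5=33
Step 4: prey: 13+3-12=4; pred: 33+8-6=35
Step 5: prey: 4+1-4=1; pred: 35+2-7=30
Step 6: prey: 1+0-0=1; pred: 30+0-6=24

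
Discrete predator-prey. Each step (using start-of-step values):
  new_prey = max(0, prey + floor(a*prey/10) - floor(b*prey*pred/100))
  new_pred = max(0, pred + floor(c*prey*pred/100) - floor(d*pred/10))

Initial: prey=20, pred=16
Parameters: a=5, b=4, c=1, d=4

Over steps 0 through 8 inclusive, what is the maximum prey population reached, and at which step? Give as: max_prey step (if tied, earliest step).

Step 1: prey: 20+10-12=18; pred: 16+3-6=13
Step 2: prey: 18+9-9=18; pred: 13+2-5=10
Step 3: prey: 18+9-7=20; pred: 10+1-4=7
Step 4: prey: 20+10-5=25; pred: 7+1-2=6
Step 5: prey: 25+12-6=31; pred: 6+1-2=5
Step 6: prey: 31+15-6=40; pred: 5+1-2=4
Step 7: prey: 40+20-6=54; pred: 4+1-1=4
Step 8: prey: 54+27-8=73; pred: 4+2-1=5
Max prey = 73 at step 8

Answer: 73 8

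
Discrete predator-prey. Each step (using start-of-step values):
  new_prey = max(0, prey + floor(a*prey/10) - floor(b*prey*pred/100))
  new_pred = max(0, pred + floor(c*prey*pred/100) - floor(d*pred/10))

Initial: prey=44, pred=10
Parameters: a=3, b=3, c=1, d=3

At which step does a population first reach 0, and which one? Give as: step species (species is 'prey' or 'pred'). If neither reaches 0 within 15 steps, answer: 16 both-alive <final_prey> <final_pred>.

Step 1: prey: 44+13-13=44; pred: 10+4-3=11
Step 2: prey: 44+13-14=43; pred: 11+4-3=12
Step 3: prey: 43+12-15=40; pred: 12+5-3=14
Step 4: prey: 40+12-16=36; pred: 14+5-4=15
Step 5: prey: 36+10-16=30; pred: 15+5-4=16
Step 6: prey: 30+9-14=25; pred: 16+4-4=16
Step 7: prey: 25+7-12=20; pred: 16+4-4=16
Step 8: prey: 20+6-9=17; pred: 16+3-4=15
Step 9: prey: 17+5-7=15; pred: 15+2-4=13
Step 10: prey: 15+4-5=14; pred: 13+1-3=11
Step 11: prey: 14+4-4=14; pred: 11+1-3=9
Step 12: prey: 14+4-3=15; pred: 9+1-2=8
Step 13: prey: 15+4-3=16; pred: 8+1-2=7
Step 14: prey: 16+4-3=17; pred: 7+1-2=6
Step 15: prey: 17+5-3=19; pred: 6+1-1=6
No extinction within 15 steps

Answer: 16 both-alive 19 6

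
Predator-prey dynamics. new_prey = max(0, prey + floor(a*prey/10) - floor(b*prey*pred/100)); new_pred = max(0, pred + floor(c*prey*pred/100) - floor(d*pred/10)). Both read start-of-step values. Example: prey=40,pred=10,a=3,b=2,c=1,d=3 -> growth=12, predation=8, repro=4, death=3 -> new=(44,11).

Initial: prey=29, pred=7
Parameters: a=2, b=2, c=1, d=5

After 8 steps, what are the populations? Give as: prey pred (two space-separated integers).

Step 1: prey: 29+5-4=30; pred: 7+2-3=6
Step 2: prey: 30+6-3=33; pred: 6+1-3=4
Step 3: prey: 33+6-2=37; pred: 4+1-2=3
Step 4: prey: 37+7-2=42; pred: 3+1-1=3
Step 5: prey: 42+8-2=48; pred: 3+1-1=3
Step 6: prey: 48+9-2=55; pred: 3+1-1=3
Step 7: prey: 55+11-3=63; pred: 3+1-1=3
Step 8: prey: 63+12-3=72; pred: 3+1-1=3

Answer: 72 3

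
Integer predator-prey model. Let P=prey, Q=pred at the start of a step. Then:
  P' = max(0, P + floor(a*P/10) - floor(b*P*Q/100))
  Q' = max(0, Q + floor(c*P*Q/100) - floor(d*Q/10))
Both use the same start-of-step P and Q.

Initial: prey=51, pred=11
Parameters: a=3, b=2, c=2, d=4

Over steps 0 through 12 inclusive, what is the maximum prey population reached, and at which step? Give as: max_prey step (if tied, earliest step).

Step 1: prey: 51+15-11=55; pred: 11+11-4=18
Step 2: prey: 55+16-19=52; pred: 18+19-7=30
Step 3: prey: 52+15-31=36; pred: 30+31-12=49
Step 4: prey: 36+10-35=11; pred: 49+35-19=65
Step 5: prey: 11+3-14=0; pred: 65+14-26=53
Step 6: prey: 0+0-0=0; pred: 53+0-21=32
Step 7: prey: 0+0-0=0; pred: 32+0-12=20
Step 8: prey: 0+0-0=0; pred: 20+0-8=12
Step 9: prey: 0+0-0=0; pred: 12+0-4=8
Step 10: prey: 0+0-0=0; pred: 8+0-3=5
Step 11: prey: 0+0-0=0; pred: 5+0-2=3
Step 12: prey: 0+0-0=0; pred: 3+0-1=2
Max prey = 55 at step 1

Answer: 55 1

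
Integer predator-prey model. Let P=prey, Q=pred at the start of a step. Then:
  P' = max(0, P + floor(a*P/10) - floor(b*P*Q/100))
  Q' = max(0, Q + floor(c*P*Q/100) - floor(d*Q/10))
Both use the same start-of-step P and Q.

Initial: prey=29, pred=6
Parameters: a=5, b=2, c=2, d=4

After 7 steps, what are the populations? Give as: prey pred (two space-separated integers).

Step 1: prey: 29+14-3=40; pred: 6+3-2=7
Step 2: prey: 40+20-5=55; pred: 7+5-2=10
Step 3: prey: 55+27-11=71; pred: 10+11-4=17
Step 4: prey: 71+35-24=82; pred: 17+24-6=35
Step 5: prey: 82+41-57=66; pred: 35+57-14=78
Step 6: prey: 66+33-102=0; pred: 78+102-31=149
Step 7: prey: 0+0-0=0; pred: 149+0-59=90

Answer: 0 90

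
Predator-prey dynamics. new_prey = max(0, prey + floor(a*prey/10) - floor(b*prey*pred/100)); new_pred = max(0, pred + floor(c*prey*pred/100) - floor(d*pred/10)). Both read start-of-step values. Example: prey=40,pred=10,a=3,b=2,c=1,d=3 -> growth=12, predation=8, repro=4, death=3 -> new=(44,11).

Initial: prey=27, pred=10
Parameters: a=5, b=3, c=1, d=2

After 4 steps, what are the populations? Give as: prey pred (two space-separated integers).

Step 1: prey: 27+13-8=32; pred: 10+2-2=10
Step 2: prey: 32+16-9=39; pred: 10+3-2=11
Step 3: prey: 39+19-12=46; pred: 11+4-2=13
Step 4: prey: 46+23-17=52; pred: 13+5-2=16

Answer: 52 16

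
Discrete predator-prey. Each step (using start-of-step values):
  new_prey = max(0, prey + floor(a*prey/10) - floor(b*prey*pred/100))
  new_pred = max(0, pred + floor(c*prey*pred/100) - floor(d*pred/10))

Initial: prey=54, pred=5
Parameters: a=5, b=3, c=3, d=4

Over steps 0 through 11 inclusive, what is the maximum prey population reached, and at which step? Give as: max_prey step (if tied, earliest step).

Step 1: prey: 54+27-8=73; pred: 5+8-2=11
Step 2: prey: 73+36-24=85; pred: 11+24-4=31
Step 3: prey: 85+42-79=48; pred: 31+79-12=98
Step 4: prey: 48+24-141=0; pred: 98+141-39=200
Step 5: prey: 0+0-0=0; pred: 200+0-80=120
Step 6: prey: 0+0-0=0; pred: 120+0-48=72
Step 7: prey: 0+0-0=0; pred: 72+0-28=44
Step 8: prey: 0+0-0=0; pred: 44+0-17=27
Step 9: prey: 0+0-0=0; pred: 27+0-10=17
Step 10: prey: 0+0-0=0; pred: 17+0-6=11
Step 11: prey: 0+0-0=0; pred: 11+0-4=7
Max prey = 85 at step 2

Answer: 85 2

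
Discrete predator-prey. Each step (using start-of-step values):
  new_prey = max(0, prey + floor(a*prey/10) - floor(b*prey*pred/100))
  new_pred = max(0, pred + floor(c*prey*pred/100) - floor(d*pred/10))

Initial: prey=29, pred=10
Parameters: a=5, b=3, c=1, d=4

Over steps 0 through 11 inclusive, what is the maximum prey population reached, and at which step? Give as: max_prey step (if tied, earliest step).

Answer: 101 6

Derivation:
Step 1: prey: 29+14-8=35; pred: 10+2-4=8
Step 2: prey: 35+17-8=44; pred: 8+2-3=7
Step 3: prey: 44+22-9=57; pred: 7+3-2=8
Step 4: prey: 57+28-13=72; pred: 8+4-3=9
Step 5: prey: 72+36-19=89; pred: 9+6-3=12
Step 6: prey: 89+44-32=101; pred: 12+10-4=18
Step 7: prey: 101+50-54=97; pred: 18+18-7=29
Step 8: prey: 97+48-84=61; pred: 29+28-11=46
Step 9: prey: 61+30-84=7; pred: 46+28-18=56
Step 10: prey: 7+3-11=0; pred: 56+3-22=37
Step 11: prey: 0+0-0=0; pred: 37+0-14=23
Max prey = 101 at step 6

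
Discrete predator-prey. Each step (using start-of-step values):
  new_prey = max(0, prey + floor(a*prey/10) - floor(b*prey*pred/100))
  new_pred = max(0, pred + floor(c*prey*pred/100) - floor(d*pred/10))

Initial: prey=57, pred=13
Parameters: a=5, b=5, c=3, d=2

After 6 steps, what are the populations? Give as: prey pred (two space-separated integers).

Answer: 0 32

Derivation:
Step 1: prey: 57+28-37=48; pred: 13+22-2=33
Step 2: prey: 48+24-79=0; pred: 33+47-6=74
Step 3: prey: 0+0-0=0; pred: 74+0-14=60
Step 4: prey: 0+0-0=0; pred: 60+0-12=48
Step 5: prey: 0+0-0=0; pred: 48+0-9=39
Step 6: prey: 0+0-0=0; pred: 39+0-7=32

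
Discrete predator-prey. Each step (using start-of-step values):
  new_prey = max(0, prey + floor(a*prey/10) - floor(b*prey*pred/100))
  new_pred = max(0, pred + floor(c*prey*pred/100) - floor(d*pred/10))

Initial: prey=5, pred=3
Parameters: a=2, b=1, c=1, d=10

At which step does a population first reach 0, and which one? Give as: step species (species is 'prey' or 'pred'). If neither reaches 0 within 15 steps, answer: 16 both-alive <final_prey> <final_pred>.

Step 1: prey: 5+1-0=6; pred: 3+0-3=0
First extinction: pred at step 1

Answer: 1 pred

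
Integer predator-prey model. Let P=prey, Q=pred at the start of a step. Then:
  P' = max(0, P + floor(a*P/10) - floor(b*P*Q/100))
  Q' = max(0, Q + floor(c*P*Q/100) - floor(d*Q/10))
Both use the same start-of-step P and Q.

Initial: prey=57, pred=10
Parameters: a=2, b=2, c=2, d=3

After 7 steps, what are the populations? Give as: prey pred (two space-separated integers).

Answer: 0 26

Derivation:
Step 1: prey: 57+11-11=57; pred: 10+11-3=18
Step 2: prey: 57+11-20=48; pred: 18+20-5=33
Step 3: prey: 48+9-31=26; pred: 33+31-9=55
Step 4: prey: 26+5-28=3; pred: 55+28-16=67
Step 5: prey: 3+0-4=0; pred: 67+4-20=51
Step 6: prey: 0+0-0=0; pred: 51+0-15=36
Step 7: prey: 0+0-0=0; pred: 36+0-10=26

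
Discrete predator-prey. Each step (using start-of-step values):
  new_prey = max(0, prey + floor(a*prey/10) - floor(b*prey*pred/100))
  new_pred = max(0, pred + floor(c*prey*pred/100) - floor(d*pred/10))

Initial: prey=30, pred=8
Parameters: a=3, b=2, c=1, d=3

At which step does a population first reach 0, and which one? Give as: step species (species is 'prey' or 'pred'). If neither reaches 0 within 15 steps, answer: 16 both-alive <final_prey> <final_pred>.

Answer: 16 both-alive 7 13

Derivation:
Step 1: prey: 30+9-4=35; pred: 8+2-2=8
Step 2: prey: 35+10-5=40; pred: 8+2-2=8
Step 3: prey: 40+12-6=46; pred: 8+3-2=9
Step 4: prey: 46+13-8=51; pred: 9+4-2=11
Step 5: prey: 51+15-11=55; pred: 11+5-3=13
Step 6: prey: 55+16-14=57; pred: 13+7-3=17
Step 7: prey: 57+17-19=55; pred: 17+9-5=21
Step 8: prey: 55+16-23=48; pred: 21+11-6=26
Step 9: prey: 48+14-24=38; pred: 26+12-7=31
Step 10: prey: 38+11-23=26; pred: 31+11-9=33
Step 11: prey: 26+7-17=16; pred: 33+8-9=32
Step 12: prey: 16+4-10=10; pred: 32+5-9=28
Step 13: prey: 10+3-5=8; pred: 28+2-8=22
Step 14: prey: 8+2-3=7; pred: 22+1-6=17
Step 15: prey: 7+2-2=7; pred: 17+1-5=13
No extinction within 15 steps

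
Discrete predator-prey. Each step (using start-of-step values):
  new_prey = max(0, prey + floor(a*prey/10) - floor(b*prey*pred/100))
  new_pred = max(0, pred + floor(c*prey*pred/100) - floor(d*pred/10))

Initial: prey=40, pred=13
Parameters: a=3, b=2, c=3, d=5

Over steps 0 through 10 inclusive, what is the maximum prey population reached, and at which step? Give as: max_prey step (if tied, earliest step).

Step 1: prey: 40+12-10=42; pred: 13+15-6=22
Step 2: prey: 42+12-18=36; pred: 22+27-11=38
Step 3: prey: 36+10-27=19; pred: 38+41-19=60
Step 4: prey: 19+5-22=2; pred: 60+34-30=64
Step 5: prey: 2+0-2=0; pred: 64+3-32=35
Step 6: prey: 0+0-0=0; pred: 35+0-17=18
Step 7: prey: 0+0-0=0; pred: 18+0-9=9
Step 8: prey: 0+0-0=0; pred: 9+0-4=5
Step 9: prey: 0+0-0=0; pred: 5+0-2=3
Step 10: prey: 0+0-0=0; pred: 3+0-1=2
Max prey = 42 at step 1

Answer: 42 1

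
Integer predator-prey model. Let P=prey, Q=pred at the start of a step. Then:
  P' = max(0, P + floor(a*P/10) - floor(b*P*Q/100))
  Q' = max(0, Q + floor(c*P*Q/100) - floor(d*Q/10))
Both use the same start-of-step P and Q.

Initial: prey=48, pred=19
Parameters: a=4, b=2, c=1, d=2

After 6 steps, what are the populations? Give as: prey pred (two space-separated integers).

Answer: 5 40

Derivation:
Step 1: prey: 48+19-18=49; pred: 19+9-3=25
Step 2: prey: 49+19-24=44; pred: 25+12-5=32
Step 3: prey: 44+17-28=33; pred: 32+14-6=40
Step 4: prey: 33+13-26=20; pred: 40+13-8=45
Step 5: prey: 20+8-18=10; pred: 45+9-9=45
Step 6: prey: 10+4-9=5; pred: 45+4-9=40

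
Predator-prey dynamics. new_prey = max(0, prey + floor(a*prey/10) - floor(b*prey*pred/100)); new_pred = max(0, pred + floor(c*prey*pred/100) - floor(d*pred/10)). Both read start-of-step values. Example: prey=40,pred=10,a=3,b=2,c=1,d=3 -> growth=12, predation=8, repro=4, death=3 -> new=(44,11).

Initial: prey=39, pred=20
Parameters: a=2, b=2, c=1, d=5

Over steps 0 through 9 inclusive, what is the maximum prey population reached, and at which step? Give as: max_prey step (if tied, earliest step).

Answer: 43 9

Derivation:
Step 1: prey: 39+7-15=31; pred: 20+7-10=17
Step 2: prey: 31+6-10=27; pred: 17+5-8=14
Step 3: prey: 27+5-7=25; pred: 14+3-7=10
Step 4: prey: 25+5-5=25; pred: 10+2-5=7
Step 5: prey: 25+5-3=27; pred: 7+1-3=5
Step 6: prey: 27+5-2=30; pred: 5+1-2=4
Step 7: prey: 30+6-2=34; pred: 4+1-2=3
Step 8: prey: 34+6-2=38; pred: 3+1-1=3
Step 9: prey: 38+7-2=43; pred: 3+1-1=3
Max prey = 43 at step 9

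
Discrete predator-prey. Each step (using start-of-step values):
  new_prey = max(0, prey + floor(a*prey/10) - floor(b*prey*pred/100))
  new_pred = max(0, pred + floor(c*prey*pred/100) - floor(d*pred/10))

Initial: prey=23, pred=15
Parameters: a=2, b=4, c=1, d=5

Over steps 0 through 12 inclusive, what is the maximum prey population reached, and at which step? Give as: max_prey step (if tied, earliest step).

Answer: 38 12

Derivation:
Step 1: prey: 23+4-13=14; pred: 15+3-7=11
Step 2: prey: 14+2-6=10; pred: 11+1-5=7
Step 3: prey: 10+2-2=10; pred: 7+0-3=4
Step 4: prey: 10+2-1=11; pred: 4+0-2=2
Step 5: prey: 11+2-0=13; pred: 2+0-1=1
Step 6: prey: 13+2-0=15; pred: 1+0-0=1
Step 7: prey: 15+3-0=18; pred: 1+0-0=1
Step 8: prey: 18+3-0=21; pred: 1+0-0=1
Step 9: prey: 21+4-0=25; pred: 1+0-0=1
Step 10: prey: 25+5-1=29; pred: 1+0-0=1
Step 11: prey: 29+5-1=33; pred: 1+0-0=1
Step 12: prey: 33+6-1=38; pred: 1+0-0=1
Max prey = 38 at step 12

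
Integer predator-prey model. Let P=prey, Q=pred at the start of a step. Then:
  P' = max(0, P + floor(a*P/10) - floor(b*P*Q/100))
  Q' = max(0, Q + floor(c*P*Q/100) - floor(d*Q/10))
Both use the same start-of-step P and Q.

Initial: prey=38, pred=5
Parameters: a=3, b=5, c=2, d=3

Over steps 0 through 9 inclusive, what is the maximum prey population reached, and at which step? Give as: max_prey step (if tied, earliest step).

Answer: 40 1

Derivation:
Step 1: prey: 38+11-9=40; pred: 5+3-1=7
Step 2: prey: 40+12-14=38; pred: 7+5-2=10
Step 3: prey: 38+11-19=30; pred: 10+7-3=14
Step 4: prey: 30+9-21=18; pred: 14+8-4=18
Step 5: prey: 18+5-16=7; pred: 18+6-5=19
Step 6: prey: 7+2-6=3; pred: 19+2-5=16
Step 7: prey: 3+0-2=1; pred: 16+0-4=12
Step 8: prey: 1+0-0=1; pred: 12+0-3=9
Step 9: prey: 1+0-0=1; pred: 9+0-2=7
Max prey = 40 at step 1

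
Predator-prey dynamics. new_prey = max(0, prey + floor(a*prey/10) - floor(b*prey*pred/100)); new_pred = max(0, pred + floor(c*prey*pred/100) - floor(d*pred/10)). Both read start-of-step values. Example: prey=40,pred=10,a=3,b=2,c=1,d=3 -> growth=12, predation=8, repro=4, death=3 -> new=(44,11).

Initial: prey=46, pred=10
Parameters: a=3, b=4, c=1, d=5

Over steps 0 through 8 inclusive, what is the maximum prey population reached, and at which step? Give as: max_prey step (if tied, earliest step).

Step 1: prey: 46+13-18=41; pred: 10+4-5=9
Step 2: prey: 41+12-14=39; pred: 9+3-4=8
Step 3: prey: 39+11-12=38; pred: 8+3-4=7
Step 4: prey: 38+11-10=39; pred: 7+2-3=6
Step 5: prey: 39+11-9=41; pred: 6+2-3=5
Step 6: prey: 41+12-8=45; pred: 5+2-2=5
Step 7: prey: 45+13-9=49; pred: 5+2-2=5
Step 8: prey: 49+14-9=54; pred: 5+2-2=5
Max prey = 54 at step 8

Answer: 54 8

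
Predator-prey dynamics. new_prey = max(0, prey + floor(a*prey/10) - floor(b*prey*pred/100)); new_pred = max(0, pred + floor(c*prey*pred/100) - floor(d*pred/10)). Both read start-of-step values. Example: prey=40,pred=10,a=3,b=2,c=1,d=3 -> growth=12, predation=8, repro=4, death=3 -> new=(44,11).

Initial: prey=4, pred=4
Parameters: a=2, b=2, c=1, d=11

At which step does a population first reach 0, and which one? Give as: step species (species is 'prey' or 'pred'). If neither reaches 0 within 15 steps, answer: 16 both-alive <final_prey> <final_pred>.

Step 1: prey: 4+0-0=4; pred: 4+0-4=0
First extinction: pred at step 1

Answer: 1 pred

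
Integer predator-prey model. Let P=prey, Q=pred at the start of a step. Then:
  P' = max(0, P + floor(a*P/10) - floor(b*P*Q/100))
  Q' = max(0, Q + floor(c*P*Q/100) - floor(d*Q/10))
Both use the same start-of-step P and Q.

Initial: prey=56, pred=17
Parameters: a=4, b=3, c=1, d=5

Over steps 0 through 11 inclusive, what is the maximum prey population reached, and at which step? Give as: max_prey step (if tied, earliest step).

Step 1: prey: 56+22-28=50; pred: 17+9-8=18
Step 2: prey: 50+20-27=43; pred: 18+9-9=18
Step 3: prey: 43+17-23=37; pred: 18+7-9=16
Step 4: prey: 37+14-17=34; pred: 16+5-8=13
Step 5: prey: 34+13-13=34; pred: 13+4-6=11
Step 6: prey: 34+13-11=36; pred: 11+3-5=9
Step 7: prey: 36+14-9=41; pred: 9+3-4=8
Step 8: prey: 41+16-9=48; pred: 8+3-4=7
Step 9: prey: 48+19-10=57; pred: 7+3-3=7
Step 10: prey: 57+22-11=68; pred: 7+3-3=7
Step 11: prey: 68+27-14=81; pred: 7+4-3=8
Max prey = 81 at step 11

Answer: 81 11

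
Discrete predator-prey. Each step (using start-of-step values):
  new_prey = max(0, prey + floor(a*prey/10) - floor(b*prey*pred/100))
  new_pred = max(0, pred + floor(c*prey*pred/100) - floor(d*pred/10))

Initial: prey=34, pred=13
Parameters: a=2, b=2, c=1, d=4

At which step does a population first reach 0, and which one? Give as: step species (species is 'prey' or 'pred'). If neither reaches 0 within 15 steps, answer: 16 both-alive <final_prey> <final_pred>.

Answer: 16 both-alive 53 9

Derivation:
Step 1: prey: 34+6-8=32; pred: 13+4-5=12
Step 2: prey: 32+6-7=31; pred: 12+3-4=11
Step 3: prey: 31+6-6=31; pred: 11+3-4=10
Step 4: prey: 31+6-6=31; pred: 10+3-4=9
Step 5: prey: 31+6-5=32; pred: 9+2-3=8
Step 6: prey: 32+6-5=33; pred: 8+2-3=7
Step 7: prey: 33+6-4=35; pred: 7+2-2=7
Step 8: prey: 35+7-4=38; pred: 7+2-2=7
Step 9: prey: 38+7-5=40; pred: 7+2-2=7
Step 10: prey: 40+8-5=43; pred: 7+2-2=7
Step 11: prey: 43+8-6=45; pred: 7+3-2=8
Step 12: prey: 45+9-7=47; pred: 8+3-3=8
Step 13: prey: 47+9-7=49; pred: 8+3-3=8
Step 14: prey: 49+9-7=51; pred: 8+3-3=8
Step 15: prey: 51+10-8=53; pred: 8+4-3=9
No extinction within 15 steps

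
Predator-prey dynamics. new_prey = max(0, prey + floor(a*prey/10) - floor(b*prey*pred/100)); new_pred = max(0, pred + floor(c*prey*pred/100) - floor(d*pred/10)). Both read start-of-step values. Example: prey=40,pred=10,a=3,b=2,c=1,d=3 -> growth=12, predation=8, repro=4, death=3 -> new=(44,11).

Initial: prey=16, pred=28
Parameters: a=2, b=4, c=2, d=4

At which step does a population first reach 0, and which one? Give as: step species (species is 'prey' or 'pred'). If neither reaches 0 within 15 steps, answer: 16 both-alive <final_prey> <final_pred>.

Step 1: prey: 16+3-17=2; pred: 28+8-11=25
Step 2: prey: 2+0-2=0; pred: 25+1-10=16
First extinction: prey at step 2

Answer: 2 prey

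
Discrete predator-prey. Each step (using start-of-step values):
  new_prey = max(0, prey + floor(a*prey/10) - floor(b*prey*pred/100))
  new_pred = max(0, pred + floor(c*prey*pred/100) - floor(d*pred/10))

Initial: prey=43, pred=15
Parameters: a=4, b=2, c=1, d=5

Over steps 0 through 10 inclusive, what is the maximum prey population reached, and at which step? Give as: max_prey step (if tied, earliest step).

Step 1: prey: 43+17-12=48; pred: 15+6-7=14
Step 2: prey: 48+19-13=54; pred: 14+6-7=13
Step 3: prey: 54+21-14=61; pred: 13+7-6=14
Step 4: prey: 61+24-17=68; pred: 14+8-7=15
Step 5: prey: 68+27-20=75; pred: 15+10-7=18
Step 6: prey: 75+30-27=78; pred: 18+13-9=22
Step 7: prey: 78+31-34=75; pred: 22+17-11=28
Step 8: prey: 75+30-42=63; pred: 28+21-14=35
Step 9: prey: 63+25-44=44; pred: 35+22-17=40
Step 10: prey: 44+17-35=26; pred: 40+17-20=37
Max prey = 78 at step 6

Answer: 78 6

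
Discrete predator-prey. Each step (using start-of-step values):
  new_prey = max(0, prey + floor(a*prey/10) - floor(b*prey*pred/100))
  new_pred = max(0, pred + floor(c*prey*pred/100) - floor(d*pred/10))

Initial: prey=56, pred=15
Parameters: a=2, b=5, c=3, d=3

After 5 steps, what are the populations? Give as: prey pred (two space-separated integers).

Step 1: prey: 56+11-42=25; pred: 15+25-4=36
Step 2: prey: 25+5-45=0; pred: 36+27-10=53
Step 3: prey: 0+0-0=0; pred: 53+0-15=38
Step 4: prey: 0+0-0=0; pred: 38+0-11=27
Step 5: prey: 0+0-0=0; pred: 27+0-8=19

Answer: 0 19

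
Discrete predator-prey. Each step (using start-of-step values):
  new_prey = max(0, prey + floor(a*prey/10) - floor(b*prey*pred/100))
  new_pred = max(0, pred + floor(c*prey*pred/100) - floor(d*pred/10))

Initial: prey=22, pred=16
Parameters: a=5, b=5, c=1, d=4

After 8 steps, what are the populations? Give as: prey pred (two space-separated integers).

Step 1: prey: 22+11-17=16; pred: 16+3-6=13
Step 2: prey: 16+8-10=14; pred: 13+2-5=10
Step 3: prey: 14+7-7=14; pred: 10+1-4=7
Step 4: prey: 14+7-4=17; pred: 7+0-2=5
Step 5: prey: 17+8-4=21; pred: 5+0-2=3
Step 6: prey: 21+10-3=28; pred: 3+0-1=2
Step 7: prey: 28+14-2=40; pred: 2+0-0=2
Step 8: prey: 40+20-4=56; pred: 2+0-0=2

Answer: 56 2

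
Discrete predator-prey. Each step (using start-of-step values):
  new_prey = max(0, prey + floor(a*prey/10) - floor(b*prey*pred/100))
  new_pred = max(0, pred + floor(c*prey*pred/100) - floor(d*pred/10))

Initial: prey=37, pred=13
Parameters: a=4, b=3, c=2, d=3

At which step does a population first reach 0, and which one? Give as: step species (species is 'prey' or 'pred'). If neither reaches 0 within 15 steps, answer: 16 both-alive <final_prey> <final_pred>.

Answer: 16 both-alive 1 3

Derivation:
Step 1: prey: 37+14-14=37; pred: 13+9-3=19
Step 2: prey: 37+14-21=30; pred: 19+14-5=28
Step 3: prey: 30+12-25=17; pred: 28+16-8=36
Step 4: prey: 17+6-18=5; pred: 36+12-10=38
Step 5: prey: 5+2-5=2; pred: 38+3-11=30
Step 6: prey: 2+0-1=1; pred: 30+1-9=22
Step 7: prey: 1+0-0=1; pred: 22+0-6=16
Step 8: prey: 1+0-0=1; pred: 16+0-4=12
Step 9: prey: 1+0-0=1; pred: 12+0-3=9
Step 10: prey: 1+0-0=1; pred: 9+0-2=7
Step 11: prey: 1+0-0=1; pred: 7+0-2=5
Step 12: prey: 1+0-0=1; pred: 5+0-1=4
Step 13: prey: 1+0-0=1; pred: 4+0-1=3
Step 14: prey: 1+0-0=1; pred: 3+0-0=3
Steps 15-15: state stable at prey=1, pred=3 (no change)
No extinction within 15 steps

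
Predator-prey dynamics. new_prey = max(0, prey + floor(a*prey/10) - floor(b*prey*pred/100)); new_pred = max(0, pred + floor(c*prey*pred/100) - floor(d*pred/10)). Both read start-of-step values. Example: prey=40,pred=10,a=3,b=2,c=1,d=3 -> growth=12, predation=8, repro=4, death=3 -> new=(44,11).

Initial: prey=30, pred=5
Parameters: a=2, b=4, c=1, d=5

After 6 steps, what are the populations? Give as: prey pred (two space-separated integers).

Step 1: prey: 30+6-6=30; pred: 5+1-2=4
Step 2: prey: 30+6-4=32; pred: 4+1-2=3
Step 3: prey: 32+6-3=35; pred: 3+0-1=2
Step 4: prey: 35+7-2=40; pred: 2+0-1=1
Step 5: prey: 40+8-1=47; pred: 1+0-0=1
Step 6: prey: 47+9-1=55; pred: 1+0-0=1

Answer: 55 1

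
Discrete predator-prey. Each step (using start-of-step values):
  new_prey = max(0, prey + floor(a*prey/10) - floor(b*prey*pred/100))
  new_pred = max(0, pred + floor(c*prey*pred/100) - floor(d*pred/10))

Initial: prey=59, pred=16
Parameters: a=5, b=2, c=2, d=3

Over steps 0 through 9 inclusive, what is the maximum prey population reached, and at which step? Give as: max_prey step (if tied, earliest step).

Step 1: prey: 59+29-18=70; pred: 16+18-4=30
Step 2: prey: 70+35-42=63; pred: 30+42-9=63
Step 3: prey: 63+31-79=15; pred: 63+79-18=124
Step 4: prey: 15+7-37=0; pred: 124+37-37=124
Step 5: prey: 0+0-0=0; pred: 124+0-37=87
Step 6: prey: 0+0-0=0; pred: 87+0-26=61
Step 7: prey: 0+0-0=0; pred: 61+0-18=43
Step 8: prey: 0+0-0=0; pred: 43+0-12=31
Step 9: prey: 0+0-0=0; pred: 31+0-9=22
Max prey = 70 at step 1

Answer: 70 1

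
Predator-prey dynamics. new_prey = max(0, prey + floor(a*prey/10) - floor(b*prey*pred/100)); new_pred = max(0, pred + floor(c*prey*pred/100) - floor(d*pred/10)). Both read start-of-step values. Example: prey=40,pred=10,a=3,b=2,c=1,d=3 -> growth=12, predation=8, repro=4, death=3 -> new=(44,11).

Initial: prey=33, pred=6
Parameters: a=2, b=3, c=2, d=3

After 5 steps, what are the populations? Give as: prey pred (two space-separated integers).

Step 1: prey: 33+6-5=34; pred: 6+3-1=8
Step 2: prey: 34+6-8=32; pred: 8+5-2=11
Step 3: prey: 32+6-10=28; pred: 11+7-3=15
Step 4: prey: 28+5-12=21; pred: 15+8-4=19
Step 5: prey: 21+4-11=14; pred: 19+7-5=21

Answer: 14 21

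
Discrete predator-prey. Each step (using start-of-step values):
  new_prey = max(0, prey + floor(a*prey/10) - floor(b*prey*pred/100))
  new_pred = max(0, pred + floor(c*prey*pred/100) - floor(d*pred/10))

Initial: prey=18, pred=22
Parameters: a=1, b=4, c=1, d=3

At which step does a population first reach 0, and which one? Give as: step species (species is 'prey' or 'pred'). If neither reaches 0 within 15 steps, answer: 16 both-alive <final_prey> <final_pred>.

Answer: 16 both-alive 1 3

Derivation:
Step 1: prey: 18+1-15=4; pred: 22+3-6=19
Step 2: prey: 4+0-3=1; pred: 19+0-5=14
Step 3: prey: 1+0-0=1; pred: 14+0-4=10
Step 4: prey: 1+0-0=1; pred: 10+0-3=7
Step 5: prey: 1+0-0=1; pred: 7+0-2=5
Step 6: prey: 1+0-0=1; pred: 5+0-1=4
Step 7: prey: 1+0-0=1; pred: 4+0-1=3
Step 8: prey: 1+0-0=1; pred: 3+0-0=3
Steps 9-15: state stable at prey=1, pred=3 (no change)
No extinction within 15 steps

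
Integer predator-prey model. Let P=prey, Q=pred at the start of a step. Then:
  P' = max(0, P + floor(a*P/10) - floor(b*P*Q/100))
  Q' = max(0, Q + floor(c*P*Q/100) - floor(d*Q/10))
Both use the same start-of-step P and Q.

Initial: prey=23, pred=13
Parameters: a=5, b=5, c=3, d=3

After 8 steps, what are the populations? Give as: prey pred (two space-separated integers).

Step 1: prey: 23+11-14=20; pred: 13+8-3=18
Step 2: prey: 20+10-18=12; pred: 18+10-5=23
Step 3: prey: 12+6-13=5; pred: 23+8-6=25
Step 4: prey: 5+2-6=1; pred: 25+3-7=21
Step 5: prey: 1+0-1=0; pred: 21+0-6=15
Step 6: prey: 0+0-0=0; pred: 15+0-4=11
Step 7: prey: 0+0-0=0; pred: 11+0-3=8
Step 8: prey: 0+0-0=0; pred: 8+0-2=6

Answer: 0 6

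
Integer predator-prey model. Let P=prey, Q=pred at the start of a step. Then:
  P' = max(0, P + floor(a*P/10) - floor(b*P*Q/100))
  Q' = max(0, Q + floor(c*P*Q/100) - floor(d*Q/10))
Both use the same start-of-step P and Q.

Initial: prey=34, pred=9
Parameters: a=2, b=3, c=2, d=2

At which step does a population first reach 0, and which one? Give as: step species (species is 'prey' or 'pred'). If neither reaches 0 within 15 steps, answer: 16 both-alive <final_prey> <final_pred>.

Answer: 16 both-alive 1 4

Derivation:
Step 1: prey: 34+6-9=31; pred: 9+6-1=14
Step 2: prey: 31+6-13=24; pred: 14+8-2=20
Step 3: prey: 24+4-14=14; pred: 20+9-4=25
Step 4: prey: 14+2-10=6; pred: 25+7-5=27
Step 5: prey: 6+1-4=3; pred: 27+3-5=25
Step 6: prey: 3+0-2=1; pred: 25+1-5=21
Step 7: prey: 1+0-0=1; pred: 21+0-4=17
Step 8: prey: 1+0-0=1; pred: 17+0-3=14
Step 9: prey: 1+0-0=1; pred: 14+0-2=12
Step 10: prey: 1+0-0=1; pred: 12+0-2=10
Step 11: prey: 1+0-0=1; pred: 10+0-2=8
Step 12: prey: 1+0-0=1; pred: 8+0-1=7
Step 13: prey: 1+0-0=1; pred: 7+0-1=6
Step 14: prey: 1+0-0=1; pred: 6+0-1=5
Step 15: prey: 1+0-0=1; pred: 5+0-1=4
No extinction within 15 steps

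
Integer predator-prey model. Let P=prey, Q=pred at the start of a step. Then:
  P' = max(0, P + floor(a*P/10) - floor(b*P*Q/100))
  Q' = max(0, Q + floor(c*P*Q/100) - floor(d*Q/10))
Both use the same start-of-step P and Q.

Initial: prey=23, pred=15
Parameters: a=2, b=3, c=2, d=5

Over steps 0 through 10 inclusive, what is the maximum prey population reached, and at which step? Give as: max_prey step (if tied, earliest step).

Step 1: prey: 23+4-10=17; pred: 15+6-7=14
Step 2: prey: 17+3-7=13; pred: 14+4-7=11
Step 3: prey: 13+2-4=11; pred: 11+2-5=8
Step 4: prey: 11+2-2=11; pred: 8+1-4=5
Step 5: prey: 11+2-1=12; pred: 5+1-2=4
Step 6: prey: 12+2-1=13; pred: 4+0-2=2
Step 7: prey: 13+2-0=15; pred: 2+0-1=1
Step 8: prey: 15+3-0=18; pred: 1+0-0=1
Step 9: prey: 18+3-0=21; pred: 1+0-0=1
Step 10: prey: 21+4-0=25; pred: 1+0-0=1
Max prey = 25 at step 10

Answer: 25 10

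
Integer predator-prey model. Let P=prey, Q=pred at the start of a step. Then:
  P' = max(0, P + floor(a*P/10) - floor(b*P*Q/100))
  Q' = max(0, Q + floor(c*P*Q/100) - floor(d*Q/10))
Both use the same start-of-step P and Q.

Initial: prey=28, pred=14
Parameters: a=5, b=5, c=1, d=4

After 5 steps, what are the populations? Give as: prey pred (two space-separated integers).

Answer: 28 5

Derivation:
Step 1: prey: 28+14-19=23; pred: 14+3-5=12
Step 2: prey: 23+11-13=21; pred: 12+2-4=10
Step 3: prey: 21+10-10=21; pred: 10+2-4=8
Step 4: prey: 21+10-8=23; pred: 8+1-3=6
Step 5: prey: 23+11-6=28; pred: 6+1-2=5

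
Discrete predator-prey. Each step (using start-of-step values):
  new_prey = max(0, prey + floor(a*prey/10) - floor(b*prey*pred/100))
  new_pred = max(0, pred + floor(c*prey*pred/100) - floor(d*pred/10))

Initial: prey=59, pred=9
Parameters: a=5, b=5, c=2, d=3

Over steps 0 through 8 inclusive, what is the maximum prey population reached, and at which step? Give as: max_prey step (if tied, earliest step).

Step 1: prey: 59+29-26=62; pred: 9+10-2=17
Step 2: prey: 62+31-52=41; pred: 17+21-5=33
Step 3: prey: 41+20-67=0; pred: 33+27-9=51
Step 4: prey: 0+0-0=0; pred: 51+0-15=36
Step 5: prey: 0+0-0=0; pred: 36+0-10=26
Step 6: prey: 0+0-0=0; pred: 26+0-7=19
Step 7: prey: 0+0-0=0; pred: 19+0-5=14
Step 8: prey: 0+0-0=0; pred: 14+0-4=10
Max prey = 62 at step 1

Answer: 62 1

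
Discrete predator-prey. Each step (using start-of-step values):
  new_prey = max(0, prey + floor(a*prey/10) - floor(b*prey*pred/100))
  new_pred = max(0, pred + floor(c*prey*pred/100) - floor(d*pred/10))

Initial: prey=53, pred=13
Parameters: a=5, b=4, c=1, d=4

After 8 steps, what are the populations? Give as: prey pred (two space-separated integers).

Step 1: prey: 53+26-27=52; pred: 13+6-5=14
Step 2: prey: 52+26-29=49; pred: 14+7-5=16
Step 3: prey: 49+24-31=42; pred: 16+7-6=17
Step 4: prey: 42+21-28=35; pred: 17+7-6=18
Step 5: prey: 35+17-25=27; pred: 18+6-7=17
Step 6: prey: 27+13-18=22; pred: 17+4-6=15
Step 7: prey: 22+11-13=20; pred: 15+3-6=12
Step 8: prey: 20+10-9=21; pred: 12+2-4=10

Answer: 21 10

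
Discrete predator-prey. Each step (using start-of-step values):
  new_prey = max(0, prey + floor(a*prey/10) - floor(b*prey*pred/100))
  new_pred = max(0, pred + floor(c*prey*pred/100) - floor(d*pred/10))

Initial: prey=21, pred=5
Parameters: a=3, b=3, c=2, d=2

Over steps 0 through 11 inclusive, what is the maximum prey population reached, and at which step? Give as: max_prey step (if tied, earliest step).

Step 1: prey: 21+6-3=24; pred: 5+2-1=6
Step 2: prey: 24+7-4=27; pred: 6+2-1=7
Step 3: prey: 27+8-5=30; pred: 7+3-1=9
Step 4: prey: 30+9-8=31; pred: 9+5-1=13
Step 5: prey: 31+9-12=28; pred: 13+8-2=19
Step 6: prey: 28+8-15=21; pred: 19+10-3=26
Step 7: prey: 21+6-16=11; pred: 26+10-5=31
Step 8: prey: 11+3-10=4; pred: 31+6-6=31
Step 9: prey: 4+1-3=2; pred: 31+2-6=27
Step 10: prey: 2+0-1=1; pred: 27+1-5=23
Step 11: prey: 1+0-0=1; pred: 23+0-4=19
Max prey = 31 at step 4

Answer: 31 4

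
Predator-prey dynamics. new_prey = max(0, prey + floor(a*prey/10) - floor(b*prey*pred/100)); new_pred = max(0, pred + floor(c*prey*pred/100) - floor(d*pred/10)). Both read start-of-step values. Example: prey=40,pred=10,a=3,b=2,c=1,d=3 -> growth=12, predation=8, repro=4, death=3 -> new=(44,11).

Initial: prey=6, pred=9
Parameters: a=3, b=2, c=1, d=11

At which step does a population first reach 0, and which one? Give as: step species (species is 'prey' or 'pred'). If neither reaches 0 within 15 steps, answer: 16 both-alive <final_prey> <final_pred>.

Step 1: prey: 6+1-1=6; pred: 9+0-9=0
First extinction: pred at step 1

Answer: 1 pred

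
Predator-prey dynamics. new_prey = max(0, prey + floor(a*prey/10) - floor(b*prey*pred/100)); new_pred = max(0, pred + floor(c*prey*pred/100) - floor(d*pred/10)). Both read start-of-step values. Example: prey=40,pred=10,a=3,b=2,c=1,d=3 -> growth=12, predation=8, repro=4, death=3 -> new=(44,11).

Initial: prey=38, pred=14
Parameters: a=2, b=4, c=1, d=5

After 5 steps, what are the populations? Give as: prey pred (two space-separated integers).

Answer: 17 2

Derivation:
Step 1: prey: 38+7-21=24; pred: 14+5-7=12
Step 2: prey: 24+4-11=17; pred: 12+2-6=8
Step 3: prey: 17+3-5=15; pred: 8+1-4=5
Step 4: prey: 15+3-3=15; pred: 5+0-2=3
Step 5: prey: 15+3-1=17; pred: 3+0-1=2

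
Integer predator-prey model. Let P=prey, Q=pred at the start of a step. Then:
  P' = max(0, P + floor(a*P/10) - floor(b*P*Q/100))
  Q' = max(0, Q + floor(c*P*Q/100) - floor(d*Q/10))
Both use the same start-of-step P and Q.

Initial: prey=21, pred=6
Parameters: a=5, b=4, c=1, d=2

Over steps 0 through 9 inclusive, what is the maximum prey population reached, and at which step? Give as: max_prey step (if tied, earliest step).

Step 1: prey: 21+10-5=26; pred: 6+1-1=6
Step 2: prey: 26+13-6=33; pred: 6+1-1=6
Step 3: prey: 33+16-7=42; pred: 6+1-1=6
Step 4: prey: 42+21-10=53; pred: 6+2-1=7
Step 5: prey: 53+26-14=65; pred: 7+3-1=9
Step 6: prey: 65+32-23=74; pred: 9+5-1=13
Step 7: prey: 74+37-38=73; pred: 13+9-2=20
Step 8: prey: 73+36-58=51; pred: 20+14-4=30
Step 9: prey: 51+25-61=15; pred: 30+15-6=39
Max prey = 74 at step 6

Answer: 74 6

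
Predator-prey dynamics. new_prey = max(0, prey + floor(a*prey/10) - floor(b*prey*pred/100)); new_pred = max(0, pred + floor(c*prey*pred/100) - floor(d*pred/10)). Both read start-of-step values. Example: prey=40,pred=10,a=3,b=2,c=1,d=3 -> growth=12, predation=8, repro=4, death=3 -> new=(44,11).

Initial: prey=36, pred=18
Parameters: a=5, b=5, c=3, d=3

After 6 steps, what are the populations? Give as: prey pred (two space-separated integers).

Step 1: prey: 36+18-32=22; pred: 18+19-5=32
Step 2: prey: 22+11-35=0; pred: 32+21-9=44
Step 3: prey: 0+0-0=0; pred: 44+0-13=31
Step 4: prey: 0+0-0=0; pred: 31+0-9=22
Step 5: prey: 0+0-0=0; pred: 22+0-6=16
Step 6: prey: 0+0-0=0; pred: 16+0-4=12

Answer: 0 12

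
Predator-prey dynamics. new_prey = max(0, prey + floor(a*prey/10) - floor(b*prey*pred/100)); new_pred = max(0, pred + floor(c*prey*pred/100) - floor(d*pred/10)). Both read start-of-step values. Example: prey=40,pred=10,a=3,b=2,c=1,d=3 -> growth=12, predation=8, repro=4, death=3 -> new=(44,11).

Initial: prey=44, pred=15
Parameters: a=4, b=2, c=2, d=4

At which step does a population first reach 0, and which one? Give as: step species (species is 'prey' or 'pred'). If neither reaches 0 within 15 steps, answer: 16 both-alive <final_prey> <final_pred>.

Step 1: prey: 44+17-13=48; pred: 15+13-6=22
Step 2: prey: 48+19-21=46; pred: 22+21-8=35
Step 3: prey: 46+18-32=32; pred: 35+32-14=53
Step 4: prey: 32+12-33=11; pred: 53+33-21=65
Step 5: prey: 11+4-14=1; pred: 65+14-26=53
Step 6: prey: 1+0-1=0; pred: 53+1-21=33
First extinction: prey at step 6

Answer: 6 prey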